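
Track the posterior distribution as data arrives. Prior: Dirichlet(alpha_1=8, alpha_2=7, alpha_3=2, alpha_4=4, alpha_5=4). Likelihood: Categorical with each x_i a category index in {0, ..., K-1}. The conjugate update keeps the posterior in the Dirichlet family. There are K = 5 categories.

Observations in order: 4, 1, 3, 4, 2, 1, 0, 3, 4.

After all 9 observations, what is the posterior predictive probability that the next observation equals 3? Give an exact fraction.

3/17

obs 1: x=4 → posterior Dirichlet(8, 7, 2, 4, 5)
obs 2: x=1 → posterior Dirichlet(8, 8, 2, 4, 5)
obs 3: x=3 → posterior Dirichlet(8, 8, 2, 5, 5)
obs 4: x=4 → posterior Dirichlet(8, 8, 2, 5, 6)
obs 5: x=2 → posterior Dirichlet(8, 8, 3, 5, 6)
obs 6: x=1 → posterior Dirichlet(8, 9, 3, 5, 6)
obs 7: x=0 → posterior Dirichlet(9, 9, 3, 5, 6)
obs 8: x=3 → posterior Dirichlet(9, 9, 3, 6, 6)
obs 9: x=4 → posterior Dirichlet(9, 9, 3, 6, 7)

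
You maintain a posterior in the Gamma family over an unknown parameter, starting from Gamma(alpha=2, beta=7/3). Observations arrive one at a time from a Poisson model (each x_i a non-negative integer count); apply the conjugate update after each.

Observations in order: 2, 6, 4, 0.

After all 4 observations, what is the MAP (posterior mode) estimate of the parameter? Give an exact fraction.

obs 1: x=2 → posterior Gamma(4, 10/3)
obs 2: x=6 → posterior Gamma(10, 13/3)
obs 3: x=4 → posterior Gamma(14, 16/3)
obs 4: x=0 → posterior Gamma(14, 19/3)

39/19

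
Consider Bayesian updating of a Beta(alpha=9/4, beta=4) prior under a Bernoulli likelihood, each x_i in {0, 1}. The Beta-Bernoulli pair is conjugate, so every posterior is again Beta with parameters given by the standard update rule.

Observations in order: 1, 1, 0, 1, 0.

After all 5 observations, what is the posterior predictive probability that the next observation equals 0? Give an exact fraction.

obs 1: x=1 → posterior Beta(13/4, 4)
obs 2: x=1 → posterior Beta(17/4, 4)
obs 3: x=0 → posterior Beta(17/4, 5)
obs 4: x=1 → posterior Beta(21/4, 5)
obs 5: x=0 → posterior Beta(21/4, 6)

8/15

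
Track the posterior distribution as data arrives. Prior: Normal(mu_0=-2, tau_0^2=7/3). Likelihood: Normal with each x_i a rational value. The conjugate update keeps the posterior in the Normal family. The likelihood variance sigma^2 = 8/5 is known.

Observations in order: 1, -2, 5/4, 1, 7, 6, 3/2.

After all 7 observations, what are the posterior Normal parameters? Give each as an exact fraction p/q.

obs 1: x=1 → posterior Normal(-13/59, 56/59)
obs 2: x=-2 → posterior Normal(-83/94, 28/47)
obs 3: x=5/4 → posterior Normal(-157/516, 56/129)
obs 4: x=1 → posterior Normal(-17/656, 14/41)
obs 5: x=7 → posterior Normal(963/796, 56/199)
obs 6: x=6 → posterior Normal(601/312, 28/117)
obs 7: x=3/2 → posterior Normal(2013/1076, 56/269)

mu_0=2013/1076, tau_0^2=56/269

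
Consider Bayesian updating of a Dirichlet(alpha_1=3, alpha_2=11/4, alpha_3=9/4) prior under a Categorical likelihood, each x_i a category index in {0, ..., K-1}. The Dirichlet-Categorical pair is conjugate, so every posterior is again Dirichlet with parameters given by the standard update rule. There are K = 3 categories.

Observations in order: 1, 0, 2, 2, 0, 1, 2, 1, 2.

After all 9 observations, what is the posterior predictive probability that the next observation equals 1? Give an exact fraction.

obs 1: x=1 → posterior Dirichlet(3, 15/4, 9/4)
obs 2: x=0 → posterior Dirichlet(4, 15/4, 9/4)
obs 3: x=2 → posterior Dirichlet(4, 15/4, 13/4)
obs 4: x=2 → posterior Dirichlet(4, 15/4, 17/4)
obs 5: x=0 → posterior Dirichlet(5, 15/4, 17/4)
obs 6: x=1 → posterior Dirichlet(5, 19/4, 17/4)
obs 7: x=2 → posterior Dirichlet(5, 19/4, 21/4)
obs 8: x=1 → posterior Dirichlet(5, 23/4, 21/4)
obs 9: x=2 → posterior Dirichlet(5, 23/4, 25/4)

23/68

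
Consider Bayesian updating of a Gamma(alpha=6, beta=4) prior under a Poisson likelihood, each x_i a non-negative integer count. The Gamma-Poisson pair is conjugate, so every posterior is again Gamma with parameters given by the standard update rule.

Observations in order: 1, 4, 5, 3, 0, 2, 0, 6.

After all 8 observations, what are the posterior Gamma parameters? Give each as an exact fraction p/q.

obs 1: x=1 → posterior Gamma(7, 5)
obs 2: x=4 → posterior Gamma(11, 6)
obs 3: x=5 → posterior Gamma(16, 7)
obs 4: x=3 → posterior Gamma(19, 8)
obs 5: x=0 → posterior Gamma(19, 9)
obs 6: x=2 → posterior Gamma(21, 10)
obs 7: x=0 → posterior Gamma(21, 11)
obs 8: x=6 → posterior Gamma(27, 12)

alpha=27, beta=12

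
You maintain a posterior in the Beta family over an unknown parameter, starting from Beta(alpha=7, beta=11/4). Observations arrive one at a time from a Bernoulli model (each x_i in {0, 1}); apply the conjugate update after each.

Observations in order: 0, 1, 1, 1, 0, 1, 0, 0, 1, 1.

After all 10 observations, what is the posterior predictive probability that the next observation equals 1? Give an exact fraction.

obs 1: x=0 → posterior Beta(7, 15/4)
obs 2: x=1 → posterior Beta(8, 15/4)
obs 3: x=1 → posterior Beta(9, 15/4)
obs 4: x=1 → posterior Beta(10, 15/4)
obs 5: x=0 → posterior Beta(10, 19/4)
obs 6: x=1 → posterior Beta(11, 19/4)
obs 7: x=0 → posterior Beta(11, 23/4)
obs 8: x=0 → posterior Beta(11, 27/4)
obs 9: x=1 → posterior Beta(12, 27/4)
obs 10: x=1 → posterior Beta(13, 27/4)

52/79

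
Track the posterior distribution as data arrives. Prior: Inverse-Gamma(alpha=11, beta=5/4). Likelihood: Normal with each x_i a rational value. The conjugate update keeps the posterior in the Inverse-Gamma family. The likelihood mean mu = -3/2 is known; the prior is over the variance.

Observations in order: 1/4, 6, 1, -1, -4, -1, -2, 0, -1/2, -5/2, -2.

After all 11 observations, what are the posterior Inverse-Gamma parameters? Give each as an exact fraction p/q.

alpha=33/2, beta=1273/32

obs 1: x=1/4 → posterior Inverse-Gamma(23/2, 89/32)
obs 2: x=6 → posterior Inverse-Gamma(12, 989/32)
obs 3: x=1 → posterior Inverse-Gamma(25/2, 1089/32)
obs 4: x=-1 → posterior Inverse-Gamma(13, 1093/32)
obs 5: x=-4 → posterior Inverse-Gamma(27/2, 1193/32)
obs 6: x=-1 → posterior Inverse-Gamma(14, 1197/32)
obs 7: x=-2 → posterior Inverse-Gamma(29/2, 1201/32)
obs 8: x=0 → posterior Inverse-Gamma(15, 1237/32)
obs 9: x=-1/2 → posterior Inverse-Gamma(31/2, 1253/32)
obs 10: x=-5/2 → posterior Inverse-Gamma(16, 1269/32)
obs 11: x=-2 → posterior Inverse-Gamma(33/2, 1273/32)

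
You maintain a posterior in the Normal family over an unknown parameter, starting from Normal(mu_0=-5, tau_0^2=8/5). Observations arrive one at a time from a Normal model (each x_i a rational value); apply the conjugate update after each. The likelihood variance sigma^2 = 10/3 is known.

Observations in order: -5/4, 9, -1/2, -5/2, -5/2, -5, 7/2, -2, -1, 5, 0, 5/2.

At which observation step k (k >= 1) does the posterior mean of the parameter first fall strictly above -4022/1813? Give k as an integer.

obs 1: x=-5/4 → posterior Normal(-140/37, 40/37)
obs 2: x=9 → posterior Normal(-32/49, 40/49)
obs 3: x=-1/2 → posterior Normal(-38/61, 40/61)
obs 4: x=-5/2 → posterior Normal(-68/73, 40/73)
obs 5: x=-5/2 → posterior Normal(-98/85, 8/17)
obs 6: x=-5 → posterior Normal(-158/97, 40/97)
obs 7: x=7/2 → posterior Normal(-116/109, 40/109)
obs 8: x=-2 → posterior Normal(-140/121, 40/121)
obs 9: x=-1 → posterior Normal(-8/7, 40/133)
obs 10: x=5 → posterior Normal(-92/145, 8/29)
obs 11: x=0 → posterior Normal(-92/157, 40/157)
obs 12: x=5/2 → posterior Normal(-62/169, 40/169)

k = 2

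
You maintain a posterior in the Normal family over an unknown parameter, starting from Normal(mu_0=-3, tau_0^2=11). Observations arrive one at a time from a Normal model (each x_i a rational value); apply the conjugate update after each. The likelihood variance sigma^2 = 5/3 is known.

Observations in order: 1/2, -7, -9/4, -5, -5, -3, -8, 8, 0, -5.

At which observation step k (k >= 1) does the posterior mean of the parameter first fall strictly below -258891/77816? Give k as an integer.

k = 4

obs 1: x=1/2 → posterior Normal(3/76, 55/38)
obs 2: x=-7 → posterior Normal(-459/142, 55/71)
obs 3: x=-9/4 → posterior Normal(-1215/416, 55/104)
obs 4: x=-5 → posterior Normal(-1875/548, 55/137)
obs 5: x=-5 → posterior Normal(-507/136, 11/34)
obs 6: x=-3 → posterior Normal(-2931/812, 55/203)
obs 7: x=-8 → posterior Normal(-3987/944, 55/236)
obs 8: x=8 → posterior Normal(-2931/1076, 55/269)
obs 9: x=0 → posterior Normal(-2931/1208, 55/302)
obs 10: x=-5 → posterior Normal(-3591/1340, 11/67)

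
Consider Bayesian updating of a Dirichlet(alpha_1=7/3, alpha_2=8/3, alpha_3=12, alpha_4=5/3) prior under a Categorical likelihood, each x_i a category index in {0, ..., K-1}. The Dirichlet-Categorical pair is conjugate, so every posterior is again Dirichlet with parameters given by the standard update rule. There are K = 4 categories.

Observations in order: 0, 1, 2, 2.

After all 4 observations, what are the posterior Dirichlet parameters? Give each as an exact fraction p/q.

alpha_1=10/3, alpha_2=11/3, alpha_3=14, alpha_4=5/3

obs 1: x=0 → posterior Dirichlet(10/3, 8/3, 12, 5/3)
obs 2: x=1 → posterior Dirichlet(10/3, 11/3, 12, 5/3)
obs 3: x=2 → posterior Dirichlet(10/3, 11/3, 13, 5/3)
obs 4: x=2 → posterior Dirichlet(10/3, 11/3, 14, 5/3)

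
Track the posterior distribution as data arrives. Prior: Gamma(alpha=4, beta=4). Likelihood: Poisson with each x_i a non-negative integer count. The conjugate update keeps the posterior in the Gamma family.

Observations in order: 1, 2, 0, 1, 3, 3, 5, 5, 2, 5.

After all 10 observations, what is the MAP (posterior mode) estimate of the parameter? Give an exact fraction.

obs 1: x=1 → posterior Gamma(5, 5)
obs 2: x=2 → posterior Gamma(7, 6)
obs 3: x=0 → posterior Gamma(7, 7)
obs 4: x=1 → posterior Gamma(8, 8)
obs 5: x=3 → posterior Gamma(11, 9)
obs 6: x=3 → posterior Gamma(14, 10)
obs 7: x=5 → posterior Gamma(19, 11)
obs 8: x=5 → posterior Gamma(24, 12)
obs 9: x=2 → posterior Gamma(26, 13)
obs 10: x=5 → posterior Gamma(31, 14)

15/7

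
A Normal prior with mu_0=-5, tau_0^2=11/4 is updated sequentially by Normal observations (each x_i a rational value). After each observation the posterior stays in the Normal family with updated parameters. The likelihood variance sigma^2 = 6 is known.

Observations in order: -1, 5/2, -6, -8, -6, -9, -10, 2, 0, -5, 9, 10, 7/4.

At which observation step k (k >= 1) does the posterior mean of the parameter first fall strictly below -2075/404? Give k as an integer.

obs 1: x=-1 → posterior Normal(-131/35, 66/35)
obs 2: x=5/2 → posterior Normal(-9/4, 33/23)
obs 3: x=-6 → posterior Normal(-113/38, 22/19)
obs 4: x=-8 → posterior Normal(-515/136, 33/34)
obs 5: x=-6 → posterior Normal(-647/158, 66/79)
obs 6: x=-9 → posterior Normal(-169/36, 11/15)
obs 7: x=-10 → posterior Normal(-1065/202, 66/101)
obs 8: x=2 → posterior Normal(-1021/224, 33/56)
obs 9: x=0 → posterior Normal(-1021/246, 22/41)
obs 10: x=-5 → posterior Normal(-1131/268, 33/67)
obs 11: x=9 → posterior Normal(-933/290, 66/145)
obs 12: x=10 → posterior Normal(-713/312, 11/26)
obs 13: x=7/4 → posterior Normal(-1349/668, 66/167)

k = 7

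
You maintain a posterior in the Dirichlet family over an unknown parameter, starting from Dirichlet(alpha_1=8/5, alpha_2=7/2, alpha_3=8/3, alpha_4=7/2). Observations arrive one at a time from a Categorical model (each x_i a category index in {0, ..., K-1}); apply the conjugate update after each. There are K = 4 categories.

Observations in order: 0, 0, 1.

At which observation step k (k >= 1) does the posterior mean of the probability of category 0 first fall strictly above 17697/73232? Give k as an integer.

k = 2

obs 1: x=0 → posterior Dirichlet(13/5, 7/2, 8/3, 7/2)
obs 2: x=0 → posterior Dirichlet(18/5, 7/2, 8/3, 7/2)
obs 3: x=1 → posterior Dirichlet(18/5, 9/2, 8/3, 7/2)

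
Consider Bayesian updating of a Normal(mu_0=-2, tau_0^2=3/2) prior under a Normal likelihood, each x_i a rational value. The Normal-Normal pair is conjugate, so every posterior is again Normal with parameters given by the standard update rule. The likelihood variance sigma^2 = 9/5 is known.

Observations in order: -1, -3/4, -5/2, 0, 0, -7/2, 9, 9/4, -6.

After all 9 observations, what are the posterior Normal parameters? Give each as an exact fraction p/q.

obs 1: x=-1 → posterior Normal(-17/11, 9/11)
obs 2: x=-3/4 → posterior Normal(-83/64, 9/16)
obs 3: x=-5/2 → posterior Normal(-19/12, 3/7)
obs 4: x=0 → posterior Normal(-133/104, 9/26)
obs 5: x=0 → posterior Normal(-133/124, 9/31)
obs 6: x=-7/2 → posterior Normal(-203/144, 1/4)
obs 7: x=9 → posterior Normal(-23/164, 9/41)
obs 8: x=9/4 → posterior Normal(11/92, 9/46)
obs 9: x=-6 → posterior Normal(-49/102, 3/17)

mu_0=-49/102, tau_0^2=3/17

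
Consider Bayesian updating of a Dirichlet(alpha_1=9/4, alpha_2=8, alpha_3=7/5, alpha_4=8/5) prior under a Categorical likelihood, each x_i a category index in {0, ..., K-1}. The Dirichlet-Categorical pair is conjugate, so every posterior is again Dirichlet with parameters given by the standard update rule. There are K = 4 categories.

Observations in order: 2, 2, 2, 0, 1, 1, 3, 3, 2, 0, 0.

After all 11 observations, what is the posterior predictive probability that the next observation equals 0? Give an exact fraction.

obs 1: x=2 → posterior Dirichlet(9/4, 8, 12/5, 8/5)
obs 2: x=2 → posterior Dirichlet(9/4, 8, 17/5, 8/5)
obs 3: x=2 → posterior Dirichlet(9/4, 8, 22/5, 8/5)
obs 4: x=0 → posterior Dirichlet(13/4, 8, 22/5, 8/5)
obs 5: x=1 → posterior Dirichlet(13/4, 9, 22/5, 8/5)
obs 6: x=1 → posterior Dirichlet(13/4, 10, 22/5, 8/5)
obs 7: x=3 → posterior Dirichlet(13/4, 10, 22/5, 13/5)
obs 8: x=3 → posterior Dirichlet(13/4, 10, 22/5, 18/5)
obs 9: x=2 → posterior Dirichlet(13/4, 10, 27/5, 18/5)
obs 10: x=0 → posterior Dirichlet(17/4, 10, 27/5, 18/5)
obs 11: x=0 → posterior Dirichlet(21/4, 10, 27/5, 18/5)

21/97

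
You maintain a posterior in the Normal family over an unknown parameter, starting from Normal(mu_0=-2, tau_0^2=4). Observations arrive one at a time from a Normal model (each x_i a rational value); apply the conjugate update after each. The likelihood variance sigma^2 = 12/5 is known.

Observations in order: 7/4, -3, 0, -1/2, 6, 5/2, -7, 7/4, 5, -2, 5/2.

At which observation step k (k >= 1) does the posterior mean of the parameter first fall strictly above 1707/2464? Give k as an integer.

obs 1: x=7/4 → posterior Normal(11/32, 3/2)
obs 2: x=-3 → posterior Normal(-49/52, 12/13)
obs 3: x=0 → posterior Normal(-49/72, 2/3)
obs 4: x=-1/2 → posterior Normal(-59/92, 12/23)
obs 5: x=6 → posterior Normal(61/112, 3/7)
obs 6: x=5/2 → posterior Normal(37/44, 4/11)
obs 7: x=-7 → posterior Normal(-29/152, 6/19)
obs 8: x=7/4 → posterior Normal(3/86, 12/43)
obs 9: x=5 → posterior Normal(53/96, 1/4)
obs 10: x=-2 → posterior Normal(33/106, 12/53)
obs 11: x=5/2 → posterior Normal(1/2, 6/29)

k = 6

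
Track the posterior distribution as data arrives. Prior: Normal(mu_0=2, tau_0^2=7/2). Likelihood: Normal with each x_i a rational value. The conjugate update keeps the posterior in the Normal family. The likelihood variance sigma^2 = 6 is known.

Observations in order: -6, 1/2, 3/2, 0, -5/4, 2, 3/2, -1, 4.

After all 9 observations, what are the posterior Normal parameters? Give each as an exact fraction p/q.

obs 1: x=-6 → posterior Normal(-18/19, 42/19)
obs 2: x=1/2 → posterior Normal(-29/52, 21/13)
obs 3: x=3/2 → posterior Normal(-4/33, 14/11)
obs 4: x=0 → posterior Normal(-1/10, 21/20)
obs 5: x=-5/4 → posterior Normal(-51/188, 42/47)
obs 6: x=2 → posterior Normal(5/216, 7/9)
obs 7: x=3/2 → posterior Normal(47/244, 42/61)
obs 8: x=-1 → posterior Normal(19/272, 21/34)
obs 9: x=4 → posterior Normal(131/300, 14/25)

mu_0=131/300, tau_0^2=14/25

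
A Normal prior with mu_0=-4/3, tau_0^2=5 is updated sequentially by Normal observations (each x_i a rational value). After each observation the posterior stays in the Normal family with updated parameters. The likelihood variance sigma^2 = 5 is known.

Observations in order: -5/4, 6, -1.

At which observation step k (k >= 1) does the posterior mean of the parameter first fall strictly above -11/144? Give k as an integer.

obs 1: x=-5/4 → posterior Normal(-31/24, 5/2)
obs 2: x=6 → posterior Normal(41/36, 5/3)
obs 3: x=-1 → posterior Normal(29/48, 5/4)

k = 2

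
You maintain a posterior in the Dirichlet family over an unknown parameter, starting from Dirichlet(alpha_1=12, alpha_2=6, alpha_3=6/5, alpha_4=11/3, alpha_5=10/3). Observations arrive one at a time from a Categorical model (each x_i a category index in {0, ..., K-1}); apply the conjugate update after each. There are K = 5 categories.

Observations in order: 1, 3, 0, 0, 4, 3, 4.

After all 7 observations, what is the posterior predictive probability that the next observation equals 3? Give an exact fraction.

85/498

obs 1: x=1 → posterior Dirichlet(12, 7, 6/5, 11/3, 10/3)
obs 2: x=3 → posterior Dirichlet(12, 7, 6/5, 14/3, 10/3)
obs 3: x=0 → posterior Dirichlet(13, 7, 6/5, 14/3, 10/3)
obs 4: x=0 → posterior Dirichlet(14, 7, 6/5, 14/3, 10/3)
obs 5: x=4 → posterior Dirichlet(14, 7, 6/5, 14/3, 13/3)
obs 6: x=3 → posterior Dirichlet(14, 7, 6/5, 17/3, 13/3)
obs 7: x=4 → posterior Dirichlet(14, 7, 6/5, 17/3, 16/3)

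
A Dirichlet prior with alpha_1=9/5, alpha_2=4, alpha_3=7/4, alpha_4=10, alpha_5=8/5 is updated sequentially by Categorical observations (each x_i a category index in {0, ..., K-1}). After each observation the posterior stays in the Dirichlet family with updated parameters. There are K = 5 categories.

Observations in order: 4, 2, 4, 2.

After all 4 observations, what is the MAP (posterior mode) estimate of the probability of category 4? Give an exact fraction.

52/363

obs 1: x=4 → posterior Dirichlet(9/5, 4, 7/4, 10, 13/5)
obs 2: x=2 → posterior Dirichlet(9/5, 4, 11/4, 10, 13/5)
obs 3: x=4 → posterior Dirichlet(9/5, 4, 11/4, 10, 18/5)
obs 4: x=2 → posterior Dirichlet(9/5, 4, 15/4, 10, 18/5)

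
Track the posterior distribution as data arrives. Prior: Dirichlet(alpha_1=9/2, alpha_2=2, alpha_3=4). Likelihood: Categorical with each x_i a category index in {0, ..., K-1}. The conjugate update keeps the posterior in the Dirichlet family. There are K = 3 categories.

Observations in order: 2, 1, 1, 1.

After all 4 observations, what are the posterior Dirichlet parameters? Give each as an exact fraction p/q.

obs 1: x=2 → posterior Dirichlet(9/2, 2, 5)
obs 2: x=1 → posterior Dirichlet(9/2, 3, 5)
obs 3: x=1 → posterior Dirichlet(9/2, 4, 5)
obs 4: x=1 → posterior Dirichlet(9/2, 5, 5)

alpha_1=9/2, alpha_2=5, alpha_3=5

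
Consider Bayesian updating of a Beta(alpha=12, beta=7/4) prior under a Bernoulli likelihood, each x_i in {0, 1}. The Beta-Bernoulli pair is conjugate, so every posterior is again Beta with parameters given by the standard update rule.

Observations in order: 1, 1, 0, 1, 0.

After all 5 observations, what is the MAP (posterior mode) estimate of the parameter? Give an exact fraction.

obs 1: x=1 → posterior Beta(13, 7/4)
obs 2: x=1 → posterior Beta(14, 7/4)
obs 3: x=0 → posterior Beta(14, 11/4)
obs 4: x=1 → posterior Beta(15, 11/4)
obs 5: x=0 → posterior Beta(15, 15/4)

56/67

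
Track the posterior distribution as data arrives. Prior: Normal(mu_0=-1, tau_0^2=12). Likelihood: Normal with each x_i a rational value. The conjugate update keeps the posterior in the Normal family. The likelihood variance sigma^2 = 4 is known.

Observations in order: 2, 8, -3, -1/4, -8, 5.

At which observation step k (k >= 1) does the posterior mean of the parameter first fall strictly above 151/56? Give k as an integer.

k = 2

obs 1: x=2 → posterior Normal(5/4, 3)
obs 2: x=8 → posterior Normal(29/7, 12/7)
obs 3: x=-3 → posterior Normal(2, 6/5)
obs 4: x=-1/4 → posterior Normal(77/52, 12/13)
obs 5: x=-8 → posterior Normal(-19/64, 3/4)
obs 6: x=5 → posterior Normal(41/76, 12/19)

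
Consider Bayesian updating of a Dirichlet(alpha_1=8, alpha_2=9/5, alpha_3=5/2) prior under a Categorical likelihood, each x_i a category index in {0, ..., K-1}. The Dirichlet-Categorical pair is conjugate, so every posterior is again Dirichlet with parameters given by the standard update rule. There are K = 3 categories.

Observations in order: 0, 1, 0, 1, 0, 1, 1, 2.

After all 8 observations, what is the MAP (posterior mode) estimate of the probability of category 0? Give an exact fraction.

obs 1: x=0 → posterior Dirichlet(9, 9/5, 5/2)
obs 2: x=1 → posterior Dirichlet(9, 14/5, 5/2)
obs 3: x=0 → posterior Dirichlet(10, 14/5, 5/2)
obs 4: x=1 → posterior Dirichlet(10, 19/5, 5/2)
obs 5: x=0 → posterior Dirichlet(11, 19/5, 5/2)
obs 6: x=1 → posterior Dirichlet(11, 24/5, 5/2)
obs 7: x=1 → posterior Dirichlet(11, 29/5, 5/2)
obs 8: x=2 → posterior Dirichlet(11, 29/5, 7/2)

100/173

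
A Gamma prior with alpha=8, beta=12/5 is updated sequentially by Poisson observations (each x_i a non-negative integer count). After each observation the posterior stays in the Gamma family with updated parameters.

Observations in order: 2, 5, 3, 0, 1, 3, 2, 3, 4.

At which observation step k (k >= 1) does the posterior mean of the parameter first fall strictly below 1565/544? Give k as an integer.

obs 1: x=2 → posterior Gamma(10, 17/5)
obs 2: x=5 → posterior Gamma(15, 22/5)
obs 3: x=3 → posterior Gamma(18, 27/5)
obs 4: x=0 → posterior Gamma(18, 32/5)
obs 5: x=1 → posterior Gamma(19, 37/5)
obs 6: x=3 → posterior Gamma(22, 42/5)
obs 7: x=2 → posterior Gamma(24, 47/5)
obs 8: x=3 → posterior Gamma(27, 52/5)
obs 9: x=4 → posterior Gamma(31, 57/5)

k = 4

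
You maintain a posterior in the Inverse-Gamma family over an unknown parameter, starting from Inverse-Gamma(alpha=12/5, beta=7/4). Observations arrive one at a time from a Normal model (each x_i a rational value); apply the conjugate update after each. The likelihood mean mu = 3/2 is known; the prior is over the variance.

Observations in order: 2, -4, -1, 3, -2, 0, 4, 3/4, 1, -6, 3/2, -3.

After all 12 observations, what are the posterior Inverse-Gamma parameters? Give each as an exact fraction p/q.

obs 1: x=2 → posterior Inverse-Gamma(29/10, 15/8)
obs 2: x=-4 → posterior Inverse-Gamma(17/5, 17)
obs 3: x=-1 → posterior Inverse-Gamma(39/10, 161/8)
obs 4: x=3 → posterior Inverse-Gamma(22/5, 85/4)
obs 5: x=-2 → posterior Inverse-Gamma(49/10, 219/8)
obs 6: x=0 → posterior Inverse-Gamma(27/5, 57/2)
obs 7: x=4 → posterior Inverse-Gamma(59/10, 253/8)
obs 8: x=3/4 → posterior Inverse-Gamma(32/5, 1021/32)
obs 9: x=1 → posterior Inverse-Gamma(69/10, 1025/32)
obs 10: x=-6 → posterior Inverse-Gamma(37/5, 1925/32)
obs 11: x=3/2 → posterior Inverse-Gamma(79/10, 1925/32)
obs 12: x=-3 → posterior Inverse-Gamma(42/5, 2249/32)

alpha=42/5, beta=2249/32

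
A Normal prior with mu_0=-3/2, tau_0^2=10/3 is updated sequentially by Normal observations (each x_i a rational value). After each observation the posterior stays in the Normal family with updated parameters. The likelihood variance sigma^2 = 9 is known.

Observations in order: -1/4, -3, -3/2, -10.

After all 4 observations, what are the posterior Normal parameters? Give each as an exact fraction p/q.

obs 1: x=-1/4 → posterior Normal(-43/37, 90/37)
obs 2: x=-3 → posterior Normal(-73/47, 90/47)
obs 3: x=-3/2 → posterior Normal(-88/57, 30/19)
obs 4: x=-10 → posterior Normal(-188/67, 90/67)

mu_0=-188/67, tau_0^2=90/67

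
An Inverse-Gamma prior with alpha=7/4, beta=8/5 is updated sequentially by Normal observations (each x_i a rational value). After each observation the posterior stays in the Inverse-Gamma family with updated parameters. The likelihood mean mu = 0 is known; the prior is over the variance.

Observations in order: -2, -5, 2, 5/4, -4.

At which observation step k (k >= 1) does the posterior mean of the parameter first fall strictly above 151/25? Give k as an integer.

k = 2

obs 1: x=-2 → posterior Inverse-Gamma(9/4, 18/5)
obs 2: x=-5 → posterior Inverse-Gamma(11/4, 161/10)
obs 3: x=2 → posterior Inverse-Gamma(13/4, 181/10)
obs 4: x=5/4 → posterior Inverse-Gamma(15/4, 3021/160)
obs 5: x=-4 → posterior Inverse-Gamma(17/4, 4301/160)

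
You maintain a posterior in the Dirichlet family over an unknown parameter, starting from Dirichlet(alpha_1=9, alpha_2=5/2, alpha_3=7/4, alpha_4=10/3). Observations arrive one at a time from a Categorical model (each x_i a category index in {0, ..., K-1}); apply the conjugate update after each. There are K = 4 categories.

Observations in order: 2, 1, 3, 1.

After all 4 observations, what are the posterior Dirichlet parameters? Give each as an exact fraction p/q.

alpha_1=9, alpha_2=9/2, alpha_3=11/4, alpha_4=13/3

obs 1: x=2 → posterior Dirichlet(9, 5/2, 11/4, 10/3)
obs 2: x=1 → posterior Dirichlet(9, 7/2, 11/4, 10/3)
obs 3: x=3 → posterior Dirichlet(9, 7/2, 11/4, 13/3)
obs 4: x=1 → posterior Dirichlet(9, 9/2, 11/4, 13/3)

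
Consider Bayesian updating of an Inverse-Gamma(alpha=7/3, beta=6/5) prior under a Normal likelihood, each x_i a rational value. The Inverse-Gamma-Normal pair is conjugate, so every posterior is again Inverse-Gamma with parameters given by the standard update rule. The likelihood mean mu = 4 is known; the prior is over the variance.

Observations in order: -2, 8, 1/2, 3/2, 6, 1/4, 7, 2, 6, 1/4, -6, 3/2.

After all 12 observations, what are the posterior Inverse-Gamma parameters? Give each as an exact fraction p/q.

obs 1: x=-2 → posterior Inverse-Gamma(17/6, 96/5)
obs 2: x=8 → posterior Inverse-Gamma(10/3, 136/5)
obs 3: x=1/2 → posterior Inverse-Gamma(23/6, 1333/40)
obs 4: x=3/2 → posterior Inverse-Gamma(13/3, 729/20)
obs 5: x=6 → posterior Inverse-Gamma(29/6, 769/20)
obs 6: x=1/4 → posterior Inverse-Gamma(16/3, 7277/160)
obs 7: x=7 → posterior Inverse-Gamma(35/6, 7997/160)
obs 8: x=2 → posterior Inverse-Gamma(19/3, 8317/160)
obs 9: x=6 → posterior Inverse-Gamma(41/6, 8637/160)
obs 10: x=1/4 → posterior Inverse-Gamma(22/3, 4881/80)
obs 11: x=-6 → posterior Inverse-Gamma(47/6, 8881/80)
obs 12: x=3/2 → posterior Inverse-Gamma(25/3, 9131/80)

alpha=25/3, beta=9131/80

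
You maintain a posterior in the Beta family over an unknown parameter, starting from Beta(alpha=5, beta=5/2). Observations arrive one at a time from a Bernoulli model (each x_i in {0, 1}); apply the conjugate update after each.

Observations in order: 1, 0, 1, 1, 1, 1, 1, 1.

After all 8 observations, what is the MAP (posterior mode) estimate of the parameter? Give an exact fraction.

obs 1: x=1 → posterior Beta(6, 5/2)
obs 2: x=0 → posterior Beta(6, 7/2)
obs 3: x=1 → posterior Beta(7, 7/2)
obs 4: x=1 → posterior Beta(8, 7/2)
obs 5: x=1 → posterior Beta(9, 7/2)
obs 6: x=1 → posterior Beta(10, 7/2)
obs 7: x=1 → posterior Beta(11, 7/2)
obs 8: x=1 → posterior Beta(12, 7/2)

22/27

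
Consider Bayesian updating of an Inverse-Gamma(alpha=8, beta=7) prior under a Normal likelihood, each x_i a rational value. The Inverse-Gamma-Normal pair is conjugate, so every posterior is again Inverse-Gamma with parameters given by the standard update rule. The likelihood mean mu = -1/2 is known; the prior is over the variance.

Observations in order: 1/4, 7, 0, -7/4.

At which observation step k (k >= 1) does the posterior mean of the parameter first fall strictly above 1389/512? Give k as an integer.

obs 1: x=1/4 → posterior Inverse-Gamma(17/2, 233/32)
obs 2: x=7 → posterior Inverse-Gamma(9, 1133/32)
obs 3: x=0 → posterior Inverse-Gamma(19/2, 1137/32)
obs 4: x=-7/4 → posterior Inverse-Gamma(10, 581/16)

k = 2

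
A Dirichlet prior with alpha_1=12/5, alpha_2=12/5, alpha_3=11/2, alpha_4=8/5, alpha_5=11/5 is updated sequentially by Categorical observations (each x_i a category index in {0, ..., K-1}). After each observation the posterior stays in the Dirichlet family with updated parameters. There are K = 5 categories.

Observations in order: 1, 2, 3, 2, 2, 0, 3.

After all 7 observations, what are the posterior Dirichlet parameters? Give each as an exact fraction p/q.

obs 1: x=1 → posterior Dirichlet(12/5, 17/5, 11/2, 8/5, 11/5)
obs 2: x=2 → posterior Dirichlet(12/5, 17/5, 13/2, 8/5, 11/5)
obs 3: x=3 → posterior Dirichlet(12/5, 17/5, 13/2, 13/5, 11/5)
obs 4: x=2 → posterior Dirichlet(12/5, 17/5, 15/2, 13/5, 11/5)
obs 5: x=2 → posterior Dirichlet(12/5, 17/5, 17/2, 13/5, 11/5)
obs 6: x=0 → posterior Dirichlet(17/5, 17/5, 17/2, 13/5, 11/5)
obs 7: x=3 → posterior Dirichlet(17/5, 17/5, 17/2, 18/5, 11/5)

alpha_1=17/5, alpha_2=17/5, alpha_3=17/2, alpha_4=18/5, alpha_5=11/5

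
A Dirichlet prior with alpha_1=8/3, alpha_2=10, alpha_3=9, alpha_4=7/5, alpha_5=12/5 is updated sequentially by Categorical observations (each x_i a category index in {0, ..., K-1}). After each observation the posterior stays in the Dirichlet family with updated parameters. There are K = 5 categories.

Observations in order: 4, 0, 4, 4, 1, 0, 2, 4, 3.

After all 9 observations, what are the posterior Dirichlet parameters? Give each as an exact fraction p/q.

alpha_1=14/3, alpha_2=11, alpha_3=10, alpha_4=12/5, alpha_5=32/5

obs 1: x=4 → posterior Dirichlet(8/3, 10, 9, 7/5, 17/5)
obs 2: x=0 → posterior Dirichlet(11/3, 10, 9, 7/5, 17/5)
obs 3: x=4 → posterior Dirichlet(11/3, 10, 9, 7/5, 22/5)
obs 4: x=4 → posterior Dirichlet(11/3, 10, 9, 7/5, 27/5)
obs 5: x=1 → posterior Dirichlet(11/3, 11, 9, 7/5, 27/5)
obs 6: x=0 → posterior Dirichlet(14/3, 11, 9, 7/5, 27/5)
obs 7: x=2 → posterior Dirichlet(14/3, 11, 10, 7/5, 27/5)
obs 8: x=4 → posterior Dirichlet(14/3, 11, 10, 7/5, 32/5)
obs 9: x=3 → posterior Dirichlet(14/3, 11, 10, 12/5, 32/5)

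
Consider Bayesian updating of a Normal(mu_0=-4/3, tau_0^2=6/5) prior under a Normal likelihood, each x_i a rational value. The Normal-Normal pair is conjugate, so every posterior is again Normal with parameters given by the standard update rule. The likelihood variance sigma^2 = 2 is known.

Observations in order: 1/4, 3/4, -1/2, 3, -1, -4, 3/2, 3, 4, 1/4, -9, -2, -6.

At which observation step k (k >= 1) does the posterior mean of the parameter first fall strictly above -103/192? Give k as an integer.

obs 1: x=1/4 → posterior Normal(-71/96, 3/4)
obs 2: x=3/4 → posterior Normal(-1/3, 6/11)
obs 3: x=-1/2 → posterior Normal(-31/84, 3/7)
obs 4: x=3 → posterior Normal(23/102, 6/17)
obs 5: x=-1 → posterior Normal(1/24, 3/10)
obs 6: x=-4 → posterior Normal(-67/138, 6/23)
obs 7: x=3/2 → posterior Normal(-10/39, 3/13)
obs 8: x=3 → posterior Normal(7/87, 6/29)
obs 9: x=4 → posterior Normal(43/96, 3/16)
obs 10: x=1/4 → posterior Normal(181/420, 6/35)
obs 11: x=-9 → posterior Normal(-143/456, 3/19)
obs 12: x=-2 → posterior Normal(-215/492, 6/41)
obs 13: x=-6 → posterior Normal(-431/528, 3/22)

k = 2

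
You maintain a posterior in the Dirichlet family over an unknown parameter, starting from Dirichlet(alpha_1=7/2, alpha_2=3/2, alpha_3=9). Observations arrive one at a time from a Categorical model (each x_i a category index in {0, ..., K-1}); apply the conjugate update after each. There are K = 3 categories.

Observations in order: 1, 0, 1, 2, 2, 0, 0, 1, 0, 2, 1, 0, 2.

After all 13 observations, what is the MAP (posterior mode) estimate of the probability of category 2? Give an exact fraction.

1/2

obs 1: x=1 → posterior Dirichlet(7/2, 5/2, 9)
obs 2: x=0 → posterior Dirichlet(9/2, 5/2, 9)
obs 3: x=1 → posterior Dirichlet(9/2, 7/2, 9)
obs 4: x=2 → posterior Dirichlet(9/2, 7/2, 10)
obs 5: x=2 → posterior Dirichlet(9/2, 7/2, 11)
obs 6: x=0 → posterior Dirichlet(11/2, 7/2, 11)
obs 7: x=0 → posterior Dirichlet(13/2, 7/2, 11)
obs 8: x=1 → posterior Dirichlet(13/2, 9/2, 11)
obs 9: x=0 → posterior Dirichlet(15/2, 9/2, 11)
obs 10: x=2 → posterior Dirichlet(15/2, 9/2, 12)
obs 11: x=1 → posterior Dirichlet(15/2, 11/2, 12)
obs 12: x=0 → posterior Dirichlet(17/2, 11/2, 12)
obs 13: x=2 → posterior Dirichlet(17/2, 11/2, 13)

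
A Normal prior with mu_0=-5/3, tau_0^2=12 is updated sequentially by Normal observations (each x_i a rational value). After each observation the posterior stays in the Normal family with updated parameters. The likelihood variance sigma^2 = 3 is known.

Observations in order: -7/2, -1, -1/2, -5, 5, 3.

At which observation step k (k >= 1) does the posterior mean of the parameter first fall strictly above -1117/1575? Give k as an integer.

obs 1: x=-7/2 → posterior Normal(-47/15, 12/5)
obs 2: x=-1 → posterior Normal(-59/27, 4/3)
obs 3: x=-1/2 → posterior Normal(-5/3, 12/13)
obs 4: x=-5 → posterior Normal(-125/51, 12/17)
obs 5: x=5 → posterior Normal(-65/63, 4/7)
obs 6: x=3 → posterior Normal(-29/75, 12/25)

k = 6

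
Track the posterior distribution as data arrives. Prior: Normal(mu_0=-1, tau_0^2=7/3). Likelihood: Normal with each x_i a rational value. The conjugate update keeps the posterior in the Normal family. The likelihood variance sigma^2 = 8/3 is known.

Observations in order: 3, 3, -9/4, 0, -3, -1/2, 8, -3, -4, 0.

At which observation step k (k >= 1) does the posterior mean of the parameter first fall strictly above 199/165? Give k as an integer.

obs 1: x=3 → posterior Normal(13/15, 56/45)
obs 2: x=3 → posterior Normal(17/11, 28/33)
obs 3: x=-9/4 → posterior Normal(73/116, 56/87)
obs 4: x=0 → posterior Normal(73/144, 14/27)
obs 5: x=-3 → posterior Normal(-11/172, 56/129)
obs 6: x=-1/2 → posterior Normal(-1/8, 28/75)
obs 7: x=8 → posterior Normal(199/228, 56/171)
obs 8: x=-3 → posterior Normal(115/256, 7/24)
obs 9: x=-4 → posterior Normal(3/284, 56/213)
obs 10: x=0 → posterior Normal(1/104, 28/117)

k = 2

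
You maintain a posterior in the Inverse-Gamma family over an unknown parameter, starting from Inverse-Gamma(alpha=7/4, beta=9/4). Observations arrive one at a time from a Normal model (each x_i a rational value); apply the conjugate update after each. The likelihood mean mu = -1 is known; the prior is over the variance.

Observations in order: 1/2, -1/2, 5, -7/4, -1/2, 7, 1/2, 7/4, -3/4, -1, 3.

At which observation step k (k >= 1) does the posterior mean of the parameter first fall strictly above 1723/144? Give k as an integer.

obs 1: x=1/2 → posterior Inverse-Gamma(9/4, 27/8)
obs 2: x=-1/2 → posterior Inverse-Gamma(11/4, 7/2)
obs 3: x=5 → posterior Inverse-Gamma(13/4, 43/2)
obs 4: x=-7/4 → posterior Inverse-Gamma(15/4, 697/32)
obs 5: x=-1/2 → posterior Inverse-Gamma(17/4, 701/32)
obs 6: x=7 → posterior Inverse-Gamma(19/4, 1725/32)
obs 7: x=1/2 → posterior Inverse-Gamma(21/4, 1761/32)
obs 8: x=7/4 → posterior Inverse-Gamma(23/4, 941/16)
obs 9: x=-3/4 → posterior Inverse-Gamma(25/4, 1883/32)
obs 10: x=-1 → posterior Inverse-Gamma(27/4, 1883/32)
obs 11: x=3 → posterior Inverse-Gamma(29/4, 2139/32)

k = 6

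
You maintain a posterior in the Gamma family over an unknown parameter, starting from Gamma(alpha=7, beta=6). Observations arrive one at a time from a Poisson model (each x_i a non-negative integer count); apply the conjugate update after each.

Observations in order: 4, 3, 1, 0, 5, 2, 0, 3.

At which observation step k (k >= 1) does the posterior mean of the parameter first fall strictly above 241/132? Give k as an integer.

k = 6

obs 1: x=4 → posterior Gamma(11, 7)
obs 2: x=3 → posterior Gamma(14, 8)
obs 3: x=1 → posterior Gamma(15, 9)
obs 4: x=0 → posterior Gamma(15, 10)
obs 5: x=5 → posterior Gamma(20, 11)
obs 6: x=2 → posterior Gamma(22, 12)
obs 7: x=0 → posterior Gamma(22, 13)
obs 8: x=3 → posterior Gamma(25, 14)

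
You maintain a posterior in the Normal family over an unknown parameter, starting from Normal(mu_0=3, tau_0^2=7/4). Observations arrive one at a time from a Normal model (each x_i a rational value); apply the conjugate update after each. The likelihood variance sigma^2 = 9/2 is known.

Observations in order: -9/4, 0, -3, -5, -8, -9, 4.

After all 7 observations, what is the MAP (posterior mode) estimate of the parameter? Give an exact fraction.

obs 1: x=-9/4 → posterior Normal(153/100, 63/50)
obs 2: x=0 → posterior Normal(153/128, 63/64)
obs 3: x=-3 → posterior Normal(23/52, 21/26)
obs 4: x=-5 → posterior Normal(-71/184, 63/92)
obs 5: x=-8 → posterior Normal(-295/212, 63/106)
obs 6: x=-9 → posterior Normal(-547/240, 21/40)
obs 7: x=4 → posterior Normal(-435/268, 63/134)

-435/268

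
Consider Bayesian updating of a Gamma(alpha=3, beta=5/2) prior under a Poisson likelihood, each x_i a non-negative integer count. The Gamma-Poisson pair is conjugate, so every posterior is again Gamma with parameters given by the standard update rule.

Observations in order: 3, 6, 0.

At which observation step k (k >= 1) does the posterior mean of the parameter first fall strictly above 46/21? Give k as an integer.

k = 2

obs 1: x=3 → posterior Gamma(6, 7/2)
obs 2: x=6 → posterior Gamma(12, 9/2)
obs 3: x=0 → posterior Gamma(12, 11/2)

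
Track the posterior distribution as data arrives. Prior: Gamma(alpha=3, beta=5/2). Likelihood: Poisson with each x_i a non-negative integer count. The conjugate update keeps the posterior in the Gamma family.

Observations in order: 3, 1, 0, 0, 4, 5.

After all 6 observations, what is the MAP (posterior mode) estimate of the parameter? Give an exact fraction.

30/17

obs 1: x=3 → posterior Gamma(6, 7/2)
obs 2: x=1 → posterior Gamma(7, 9/2)
obs 3: x=0 → posterior Gamma(7, 11/2)
obs 4: x=0 → posterior Gamma(7, 13/2)
obs 5: x=4 → posterior Gamma(11, 15/2)
obs 6: x=5 → posterior Gamma(16, 17/2)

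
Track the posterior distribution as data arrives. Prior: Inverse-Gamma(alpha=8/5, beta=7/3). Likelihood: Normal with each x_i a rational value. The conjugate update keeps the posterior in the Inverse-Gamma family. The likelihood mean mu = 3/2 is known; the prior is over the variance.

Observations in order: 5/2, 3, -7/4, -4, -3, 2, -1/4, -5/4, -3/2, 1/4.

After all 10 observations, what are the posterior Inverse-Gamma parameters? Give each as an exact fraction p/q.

obs 1: x=5/2 → posterior Inverse-Gamma(21/10, 17/6)
obs 2: x=3 → posterior Inverse-Gamma(13/5, 95/24)
obs 3: x=-7/4 → posterior Inverse-Gamma(31/10, 887/96)
obs 4: x=-4 → posterior Inverse-Gamma(18/5, 2339/96)
obs 5: x=-3 → posterior Inverse-Gamma(41/10, 3311/96)
obs 6: x=2 → posterior Inverse-Gamma(23/5, 3323/96)
obs 7: x=-1/4 → posterior Inverse-Gamma(51/10, 1735/48)
obs 8: x=-5/4 → posterior Inverse-Gamma(28/5, 3833/96)
obs 9: x=-3/2 → posterior Inverse-Gamma(61/10, 4265/96)
obs 10: x=1/4 → posterior Inverse-Gamma(33/5, 1085/24)

alpha=33/5, beta=1085/24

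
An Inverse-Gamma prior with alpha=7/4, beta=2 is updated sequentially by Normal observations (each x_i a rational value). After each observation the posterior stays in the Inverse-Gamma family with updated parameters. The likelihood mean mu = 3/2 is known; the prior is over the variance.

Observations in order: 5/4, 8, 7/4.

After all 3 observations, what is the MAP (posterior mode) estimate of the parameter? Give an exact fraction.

371/68

obs 1: x=5/4 → posterior Inverse-Gamma(9/4, 65/32)
obs 2: x=8 → posterior Inverse-Gamma(11/4, 741/32)
obs 3: x=7/4 → posterior Inverse-Gamma(13/4, 371/16)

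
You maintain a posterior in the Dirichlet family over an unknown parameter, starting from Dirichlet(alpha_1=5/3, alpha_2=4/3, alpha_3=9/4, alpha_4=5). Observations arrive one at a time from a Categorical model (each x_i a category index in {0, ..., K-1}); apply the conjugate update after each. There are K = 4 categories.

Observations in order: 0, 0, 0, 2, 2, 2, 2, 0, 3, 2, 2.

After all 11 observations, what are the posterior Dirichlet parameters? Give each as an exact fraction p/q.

alpha_1=17/3, alpha_2=4/3, alpha_3=33/4, alpha_4=6

obs 1: x=0 → posterior Dirichlet(8/3, 4/3, 9/4, 5)
obs 2: x=0 → posterior Dirichlet(11/3, 4/3, 9/4, 5)
obs 3: x=0 → posterior Dirichlet(14/3, 4/3, 9/4, 5)
obs 4: x=2 → posterior Dirichlet(14/3, 4/3, 13/4, 5)
obs 5: x=2 → posterior Dirichlet(14/3, 4/3, 17/4, 5)
obs 6: x=2 → posterior Dirichlet(14/3, 4/3, 21/4, 5)
obs 7: x=2 → posterior Dirichlet(14/3, 4/3, 25/4, 5)
obs 8: x=0 → posterior Dirichlet(17/3, 4/3, 25/4, 5)
obs 9: x=3 → posterior Dirichlet(17/3, 4/3, 25/4, 6)
obs 10: x=2 → posterior Dirichlet(17/3, 4/3, 29/4, 6)
obs 11: x=2 → posterior Dirichlet(17/3, 4/3, 33/4, 6)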